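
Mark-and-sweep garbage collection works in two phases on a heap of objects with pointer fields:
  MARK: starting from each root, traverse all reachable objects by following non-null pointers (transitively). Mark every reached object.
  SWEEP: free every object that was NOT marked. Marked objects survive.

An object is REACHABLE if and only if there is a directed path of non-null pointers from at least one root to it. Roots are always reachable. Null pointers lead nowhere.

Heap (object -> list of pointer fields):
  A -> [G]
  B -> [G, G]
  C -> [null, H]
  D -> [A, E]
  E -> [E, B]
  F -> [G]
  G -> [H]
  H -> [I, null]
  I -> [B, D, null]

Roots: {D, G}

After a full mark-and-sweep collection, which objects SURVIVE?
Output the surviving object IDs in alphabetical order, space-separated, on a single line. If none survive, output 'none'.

Roots: D G
Mark D: refs=A E, marked=D
Mark G: refs=H, marked=D G
Mark A: refs=G, marked=A D G
Mark E: refs=E B, marked=A D E G
Mark H: refs=I null, marked=A D E G H
Mark B: refs=G G, marked=A B D E G H
Mark I: refs=B D null, marked=A B D E G H I
Unmarked (collected): C F

Answer: A B D E G H I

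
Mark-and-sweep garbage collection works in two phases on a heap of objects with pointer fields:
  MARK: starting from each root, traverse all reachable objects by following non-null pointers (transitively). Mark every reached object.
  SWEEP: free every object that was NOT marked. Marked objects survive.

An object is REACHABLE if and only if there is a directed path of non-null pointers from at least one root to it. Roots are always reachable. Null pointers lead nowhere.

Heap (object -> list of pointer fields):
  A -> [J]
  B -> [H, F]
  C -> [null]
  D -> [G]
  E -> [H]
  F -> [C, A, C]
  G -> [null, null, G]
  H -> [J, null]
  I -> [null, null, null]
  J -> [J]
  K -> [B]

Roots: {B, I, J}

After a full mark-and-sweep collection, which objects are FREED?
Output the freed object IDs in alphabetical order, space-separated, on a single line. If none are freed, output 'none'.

Answer: D E G K

Derivation:
Roots: B I J
Mark B: refs=H F, marked=B
Mark I: refs=null null null, marked=B I
Mark J: refs=J, marked=B I J
Mark H: refs=J null, marked=B H I J
Mark F: refs=C A C, marked=B F H I J
Mark C: refs=null, marked=B C F H I J
Mark A: refs=J, marked=A B C F H I J
Unmarked (collected): D E G K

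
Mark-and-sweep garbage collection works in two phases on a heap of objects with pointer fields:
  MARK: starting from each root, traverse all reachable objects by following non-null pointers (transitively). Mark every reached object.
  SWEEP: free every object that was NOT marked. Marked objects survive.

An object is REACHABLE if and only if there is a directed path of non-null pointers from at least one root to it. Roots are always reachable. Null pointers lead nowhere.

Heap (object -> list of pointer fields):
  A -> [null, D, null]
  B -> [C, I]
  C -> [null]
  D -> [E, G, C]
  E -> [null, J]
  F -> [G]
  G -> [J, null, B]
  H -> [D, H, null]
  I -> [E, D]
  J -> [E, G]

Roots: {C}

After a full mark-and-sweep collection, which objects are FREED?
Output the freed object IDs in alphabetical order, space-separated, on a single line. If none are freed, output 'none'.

Roots: C
Mark C: refs=null, marked=C
Unmarked (collected): A B D E F G H I J

Answer: A B D E F G H I J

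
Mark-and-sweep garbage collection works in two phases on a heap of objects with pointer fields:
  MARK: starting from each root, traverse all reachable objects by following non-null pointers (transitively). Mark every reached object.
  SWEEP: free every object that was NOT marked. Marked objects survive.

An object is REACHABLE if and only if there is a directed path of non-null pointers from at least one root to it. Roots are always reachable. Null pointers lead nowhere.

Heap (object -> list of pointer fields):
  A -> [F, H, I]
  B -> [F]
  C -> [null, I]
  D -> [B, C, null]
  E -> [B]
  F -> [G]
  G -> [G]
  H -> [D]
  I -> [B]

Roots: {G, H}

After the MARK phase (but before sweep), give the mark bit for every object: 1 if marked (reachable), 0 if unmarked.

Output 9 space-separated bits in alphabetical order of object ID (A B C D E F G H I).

Answer: 0 1 1 1 0 1 1 1 1

Derivation:
Roots: G H
Mark G: refs=G, marked=G
Mark H: refs=D, marked=G H
Mark D: refs=B C null, marked=D G H
Mark B: refs=F, marked=B D G H
Mark C: refs=null I, marked=B C D G H
Mark F: refs=G, marked=B C D F G H
Mark I: refs=B, marked=B C D F G H I
Unmarked (collected): A E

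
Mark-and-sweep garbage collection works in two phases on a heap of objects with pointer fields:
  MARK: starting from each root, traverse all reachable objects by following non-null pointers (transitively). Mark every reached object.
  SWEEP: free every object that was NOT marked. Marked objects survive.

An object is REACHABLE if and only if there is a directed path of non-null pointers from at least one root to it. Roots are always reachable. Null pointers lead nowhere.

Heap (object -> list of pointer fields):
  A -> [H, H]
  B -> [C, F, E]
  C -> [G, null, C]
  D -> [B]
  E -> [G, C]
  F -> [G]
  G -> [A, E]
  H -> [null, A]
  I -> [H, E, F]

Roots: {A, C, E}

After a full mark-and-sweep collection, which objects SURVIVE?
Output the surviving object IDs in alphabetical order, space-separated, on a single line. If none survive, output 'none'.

Answer: A C E G H

Derivation:
Roots: A C E
Mark A: refs=H H, marked=A
Mark C: refs=G null C, marked=A C
Mark E: refs=G C, marked=A C E
Mark H: refs=null A, marked=A C E H
Mark G: refs=A E, marked=A C E G H
Unmarked (collected): B D F I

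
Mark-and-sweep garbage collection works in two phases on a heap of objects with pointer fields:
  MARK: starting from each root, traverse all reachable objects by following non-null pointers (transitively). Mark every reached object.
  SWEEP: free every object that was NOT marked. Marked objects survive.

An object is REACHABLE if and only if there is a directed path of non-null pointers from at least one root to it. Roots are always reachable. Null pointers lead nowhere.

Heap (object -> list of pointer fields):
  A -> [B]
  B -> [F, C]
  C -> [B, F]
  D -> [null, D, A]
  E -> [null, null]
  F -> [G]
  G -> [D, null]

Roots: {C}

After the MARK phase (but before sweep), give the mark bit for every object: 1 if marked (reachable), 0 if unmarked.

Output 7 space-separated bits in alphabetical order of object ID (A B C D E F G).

Roots: C
Mark C: refs=B F, marked=C
Mark B: refs=F C, marked=B C
Mark F: refs=G, marked=B C F
Mark G: refs=D null, marked=B C F G
Mark D: refs=null D A, marked=B C D F G
Mark A: refs=B, marked=A B C D F G
Unmarked (collected): E

Answer: 1 1 1 1 0 1 1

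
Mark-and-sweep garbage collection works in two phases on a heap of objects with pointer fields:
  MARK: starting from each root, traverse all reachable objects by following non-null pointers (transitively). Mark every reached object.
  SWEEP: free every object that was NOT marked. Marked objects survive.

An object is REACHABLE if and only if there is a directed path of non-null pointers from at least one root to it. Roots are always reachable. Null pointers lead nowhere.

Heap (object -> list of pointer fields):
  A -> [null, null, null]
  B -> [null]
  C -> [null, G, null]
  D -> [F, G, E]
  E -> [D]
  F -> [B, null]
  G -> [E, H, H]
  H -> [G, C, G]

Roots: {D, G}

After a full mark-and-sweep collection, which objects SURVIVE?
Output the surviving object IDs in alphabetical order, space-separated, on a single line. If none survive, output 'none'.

Roots: D G
Mark D: refs=F G E, marked=D
Mark G: refs=E H H, marked=D G
Mark F: refs=B null, marked=D F G
Mark E: refs=D, marked=D E F G
Mark H: refs=G C G, marked=D E F G H
Mark B: refs=null, marked=B D E F G H
Mark C: refs=null G null, marked=B C D E F G H
Unmarked (collected): A

Answer: B C D E F G H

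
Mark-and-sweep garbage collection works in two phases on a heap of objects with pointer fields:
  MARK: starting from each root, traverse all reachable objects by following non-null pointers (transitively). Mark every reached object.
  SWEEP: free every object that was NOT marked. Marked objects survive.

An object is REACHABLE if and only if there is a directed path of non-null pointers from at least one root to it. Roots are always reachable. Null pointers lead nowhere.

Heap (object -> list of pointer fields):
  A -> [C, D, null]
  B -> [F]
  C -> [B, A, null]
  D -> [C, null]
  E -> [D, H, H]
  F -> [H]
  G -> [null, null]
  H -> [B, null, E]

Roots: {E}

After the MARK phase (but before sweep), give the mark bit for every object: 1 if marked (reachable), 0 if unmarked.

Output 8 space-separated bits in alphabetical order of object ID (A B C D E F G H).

Roots: E
Mark E: refs=D H H, marked=E
Mark D: refs=C null, marked=D E
Mark H: refs=B null E, marked=D E H
Mark C: refs=B A null, marked=C D E H
Mark B: refs=F, marked=B C D E H
Mark A: refs=C D null, marked=A B C D E H
Mark F: refs=H, marked=A B C D E F H
Unmarked (collected): G

Answer: 1 1 1 1 1 1 0 1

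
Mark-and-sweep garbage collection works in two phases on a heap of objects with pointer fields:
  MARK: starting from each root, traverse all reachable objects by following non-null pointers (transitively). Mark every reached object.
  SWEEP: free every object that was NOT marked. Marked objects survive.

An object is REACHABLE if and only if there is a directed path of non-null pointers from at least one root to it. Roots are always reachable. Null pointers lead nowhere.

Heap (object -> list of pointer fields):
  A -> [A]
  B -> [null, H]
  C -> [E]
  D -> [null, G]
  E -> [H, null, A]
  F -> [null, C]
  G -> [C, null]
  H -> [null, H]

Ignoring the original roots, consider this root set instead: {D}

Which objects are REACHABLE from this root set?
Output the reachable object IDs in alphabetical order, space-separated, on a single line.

Roots: D
Mark D: refs=null G, marked=D
Mark G: refs=C null, marked=D G
Mark C: refs=E, marked=C D G
Mark E: refs=H null A, marked=C D E G
Mark H: refs=null H, marked=C D E G H
Mark A: refs=A, marked=A C D E G H
Unmarked (collected): B F

Answer: A C D E G H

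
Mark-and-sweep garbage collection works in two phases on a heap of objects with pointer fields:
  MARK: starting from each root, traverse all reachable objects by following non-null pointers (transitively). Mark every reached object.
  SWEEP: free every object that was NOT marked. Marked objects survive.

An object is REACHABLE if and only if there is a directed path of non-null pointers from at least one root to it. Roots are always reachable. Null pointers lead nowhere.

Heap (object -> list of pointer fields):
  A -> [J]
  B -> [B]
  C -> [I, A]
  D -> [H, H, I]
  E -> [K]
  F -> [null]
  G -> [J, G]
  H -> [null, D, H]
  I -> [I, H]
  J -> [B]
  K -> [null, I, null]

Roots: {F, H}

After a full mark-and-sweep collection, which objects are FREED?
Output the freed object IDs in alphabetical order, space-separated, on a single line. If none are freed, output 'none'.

Answer: A B C E G J K

Derivation:
Roots: F H
Mark F: refs=null, marked=F
Mark H: refs=null D H, marked=F H
Mark D: refs=H H I, marked=D F H
Mark I: refs=I H, marked=D F H I
Unmarked (collected): A B C E G J K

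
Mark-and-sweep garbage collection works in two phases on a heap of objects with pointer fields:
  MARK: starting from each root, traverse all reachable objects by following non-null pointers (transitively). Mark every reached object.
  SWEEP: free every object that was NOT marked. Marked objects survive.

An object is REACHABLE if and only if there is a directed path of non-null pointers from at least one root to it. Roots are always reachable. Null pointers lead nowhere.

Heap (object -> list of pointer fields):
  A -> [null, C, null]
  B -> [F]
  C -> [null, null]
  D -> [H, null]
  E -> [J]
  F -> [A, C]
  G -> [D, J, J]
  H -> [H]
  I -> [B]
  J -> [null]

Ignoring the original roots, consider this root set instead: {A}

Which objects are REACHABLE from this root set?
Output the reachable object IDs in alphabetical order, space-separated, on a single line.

Roots: A
Mark A: refs=null C null, marked=A
Mark C: refs=null null, marked=A C
Unmarked (collected): B D E F G H I J

Answer: A C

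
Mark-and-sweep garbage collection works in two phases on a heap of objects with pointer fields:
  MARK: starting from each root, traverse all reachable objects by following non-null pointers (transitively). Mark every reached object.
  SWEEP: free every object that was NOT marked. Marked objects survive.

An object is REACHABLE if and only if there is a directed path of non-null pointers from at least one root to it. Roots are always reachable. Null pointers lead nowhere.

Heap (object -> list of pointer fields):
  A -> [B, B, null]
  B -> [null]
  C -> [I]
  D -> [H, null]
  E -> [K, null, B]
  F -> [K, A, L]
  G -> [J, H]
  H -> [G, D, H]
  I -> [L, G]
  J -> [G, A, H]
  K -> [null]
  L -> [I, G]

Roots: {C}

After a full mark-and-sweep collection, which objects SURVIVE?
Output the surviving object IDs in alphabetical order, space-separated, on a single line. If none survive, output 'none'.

Answer: A B C D G H I J L

Derivation:
Roots: C
Mark C: refs=I, marked=C
Mark I: refs=L G, marked=C I
Mark L: refs=I G, marked=C I L
Mark G: refs=J H, marked=C G I L
Mark J: refs=G A H, marked=C G I J L
Mark H: refs=G D H, marked=C G H I J L
Mark A: refs=B B null, marked=A C G H I J L
Mark D: refs=H null, marked=A C D G H I J L
Mark B: refs=null, marked=A B C D G H I J L
Unmarked (collected): E F K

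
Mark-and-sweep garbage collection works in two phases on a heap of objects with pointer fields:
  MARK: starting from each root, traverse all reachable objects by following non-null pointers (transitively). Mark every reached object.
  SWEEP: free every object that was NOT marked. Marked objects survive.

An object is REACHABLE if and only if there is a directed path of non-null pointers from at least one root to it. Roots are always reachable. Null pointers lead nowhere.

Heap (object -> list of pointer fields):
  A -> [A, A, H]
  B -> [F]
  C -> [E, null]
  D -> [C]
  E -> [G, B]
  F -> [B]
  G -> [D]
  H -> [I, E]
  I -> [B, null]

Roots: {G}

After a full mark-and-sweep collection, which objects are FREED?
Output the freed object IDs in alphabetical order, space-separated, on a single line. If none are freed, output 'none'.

Roots: G
Mark G: refs=D, marked=G
Mark D: refs=C, marked=D G
Mark C: refs=E null, marked=C D G
Mark E: refs=G B, marked=C D E G
Mark B: refs=F, marked=B C D E G
Mark F: refs=B, marked=B C D E F G
Unmarked (collected): A H I

Answer: A H I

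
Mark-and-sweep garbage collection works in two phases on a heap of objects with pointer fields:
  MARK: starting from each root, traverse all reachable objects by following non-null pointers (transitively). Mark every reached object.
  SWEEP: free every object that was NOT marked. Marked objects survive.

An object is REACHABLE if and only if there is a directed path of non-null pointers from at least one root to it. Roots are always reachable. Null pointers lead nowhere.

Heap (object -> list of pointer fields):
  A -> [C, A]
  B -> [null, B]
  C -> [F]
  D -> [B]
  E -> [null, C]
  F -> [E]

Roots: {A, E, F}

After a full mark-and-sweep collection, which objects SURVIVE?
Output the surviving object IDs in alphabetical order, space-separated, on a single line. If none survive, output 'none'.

Roots: A E F
Mark A: refs=C A, marked=A
Mark E: refs=null C, marked=A E
Mark F: refs=E, marked=A E F
Mark C: refs=F, marked=A C E F
Unmarked (collected): B D

Answer: A C E F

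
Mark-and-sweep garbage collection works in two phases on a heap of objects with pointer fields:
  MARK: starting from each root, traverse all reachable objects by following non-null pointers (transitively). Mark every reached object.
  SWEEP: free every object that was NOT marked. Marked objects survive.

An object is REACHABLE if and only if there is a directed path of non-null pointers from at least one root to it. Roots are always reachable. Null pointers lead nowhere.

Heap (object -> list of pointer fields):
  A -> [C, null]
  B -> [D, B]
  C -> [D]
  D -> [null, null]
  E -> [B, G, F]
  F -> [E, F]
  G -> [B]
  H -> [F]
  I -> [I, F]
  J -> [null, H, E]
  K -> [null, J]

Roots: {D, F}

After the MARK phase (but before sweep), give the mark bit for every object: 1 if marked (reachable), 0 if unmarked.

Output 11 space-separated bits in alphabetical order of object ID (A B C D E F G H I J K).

Answer: 0 1 0 1 1 1 1 0 0 0 0

Derivation:
Roots: D F
Mark D: refs=null null, marked=D
Mark F: refs=E F, marked=D F
Mark E: refs=B G F, marked=D E F
Mark B: refs=D B, marked=B D E F
Mark G: refs=B, marked=B D E F G
Unmarked (collected): A C H I J K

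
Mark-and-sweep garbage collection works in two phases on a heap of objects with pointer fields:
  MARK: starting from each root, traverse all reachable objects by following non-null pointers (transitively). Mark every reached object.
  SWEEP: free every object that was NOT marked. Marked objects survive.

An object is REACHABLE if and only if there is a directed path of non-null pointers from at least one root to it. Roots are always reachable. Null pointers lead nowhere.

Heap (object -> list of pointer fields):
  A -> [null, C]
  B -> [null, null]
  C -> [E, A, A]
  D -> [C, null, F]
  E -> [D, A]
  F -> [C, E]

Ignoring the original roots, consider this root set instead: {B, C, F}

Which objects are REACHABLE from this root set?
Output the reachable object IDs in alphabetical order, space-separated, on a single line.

Answer: A B C D E F

Derivation:
Roots: B C F
Mark B: refs=null null, marked=B
Mark C: refs=E A A, marked=B C
Mark F: refs=C E, marked=B C F
Mark E: refs=D A, marked=B C E F
Mark A: refs=null C, marked=A B C E F
Mark D: refs=C null F, marked=A B C D E F
Unmarked (collected): (none)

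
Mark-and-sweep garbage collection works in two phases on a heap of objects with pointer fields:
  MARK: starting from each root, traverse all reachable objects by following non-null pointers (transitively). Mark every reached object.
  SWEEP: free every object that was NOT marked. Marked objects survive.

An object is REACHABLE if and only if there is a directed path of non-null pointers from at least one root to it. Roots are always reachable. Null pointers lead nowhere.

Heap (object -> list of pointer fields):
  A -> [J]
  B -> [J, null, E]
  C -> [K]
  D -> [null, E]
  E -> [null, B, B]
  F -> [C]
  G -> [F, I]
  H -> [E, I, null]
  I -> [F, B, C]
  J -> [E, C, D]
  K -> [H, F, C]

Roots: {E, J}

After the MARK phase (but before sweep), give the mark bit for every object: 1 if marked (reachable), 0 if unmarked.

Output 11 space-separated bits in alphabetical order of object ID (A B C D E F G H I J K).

Answer: 0 1 1 1 1 1 0 1 1 1 1

Derivation:
Roots: E J
Mark E: refs=null B B, marked=E
Mark J: refs=E C D, marked=E J
Mark B: refs=J null E, marked=B E J
Mark C: refs=K, marked=B C E J
Mark D: refs=null E, marked=B C D E J
Mark K: refs=H F C, marked=B C D E J K
Mark H: refs=E I null, marked=B C D E H J K
Mark F: refs=C, marked=B C D E F H J K
Mark I: refs=F B C, marked=B C D E F H I J K
Unmarked (collected): A G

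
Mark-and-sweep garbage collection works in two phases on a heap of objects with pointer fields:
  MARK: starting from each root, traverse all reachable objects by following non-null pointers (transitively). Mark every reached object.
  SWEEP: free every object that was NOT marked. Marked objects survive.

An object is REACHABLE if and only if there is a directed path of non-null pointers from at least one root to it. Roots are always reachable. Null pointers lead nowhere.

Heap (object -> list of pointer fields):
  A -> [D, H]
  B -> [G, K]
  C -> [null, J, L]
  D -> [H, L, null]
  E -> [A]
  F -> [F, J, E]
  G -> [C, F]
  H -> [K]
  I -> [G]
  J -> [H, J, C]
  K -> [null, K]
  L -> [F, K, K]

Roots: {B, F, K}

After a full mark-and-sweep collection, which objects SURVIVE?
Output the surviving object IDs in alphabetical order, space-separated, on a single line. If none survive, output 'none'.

Roots: B F K
Mark B: refs=G K, marked=B
Mark F: refs=F J E, marked=B F
Mark K: refs=null K, marked=B F K
Mark G: refs=C F, marked=B F G K
Mark J: refs=H J C, marked=B F G J K
Mark E: refs=A, marked=B E F G J K
Mark C: refs=null J L, marked=B C E F G J K
Mark H: refs=K, marked=B C E F G H J K
Mark A: refs=D H, marked=A B C E F G H J K
Mark L: refs=F K K, marked=A B C E F G H J K L
Mark D: refs=H L null, marked=A B C D E F G H J K L
Unmarked (collected): I

Answer: A B C D E F G H J K L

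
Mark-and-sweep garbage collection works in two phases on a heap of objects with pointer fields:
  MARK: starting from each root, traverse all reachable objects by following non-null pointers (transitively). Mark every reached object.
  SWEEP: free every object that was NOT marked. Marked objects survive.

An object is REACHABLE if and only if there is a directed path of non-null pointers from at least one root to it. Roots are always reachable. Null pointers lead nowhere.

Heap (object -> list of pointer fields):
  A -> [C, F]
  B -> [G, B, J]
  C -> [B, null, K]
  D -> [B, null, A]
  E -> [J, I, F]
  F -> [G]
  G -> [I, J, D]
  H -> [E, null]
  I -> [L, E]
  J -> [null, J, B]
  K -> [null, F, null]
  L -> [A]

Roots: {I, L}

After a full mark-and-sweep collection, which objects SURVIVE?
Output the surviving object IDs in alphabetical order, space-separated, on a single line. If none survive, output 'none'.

Answer: A B C D E F G I J K L

Derivation:
Roots: I L
Mark I: refs=L E, marked=I
Mark L: refs=A, marked=I L
Mark E: refs=J I F, marked=E I L
Mark A: refs=C F, marked=A E I L
Mark J: refs=null J B, marked=A E I J L
Mark F: refs=G, marked=A E F I J L
Mark C: refs=B null K, marked=A C E F I J L
Mark B: refs=G B J, marked=A B C E F I J L
Mark G: refs=I J D, marked=A B C E F G I J L
Mark K: refs=null F null, marked=A B C E F G I J K L
Mark D: refs=B null A, marked=A B C D E F G I J K L
Unmarked (collected): H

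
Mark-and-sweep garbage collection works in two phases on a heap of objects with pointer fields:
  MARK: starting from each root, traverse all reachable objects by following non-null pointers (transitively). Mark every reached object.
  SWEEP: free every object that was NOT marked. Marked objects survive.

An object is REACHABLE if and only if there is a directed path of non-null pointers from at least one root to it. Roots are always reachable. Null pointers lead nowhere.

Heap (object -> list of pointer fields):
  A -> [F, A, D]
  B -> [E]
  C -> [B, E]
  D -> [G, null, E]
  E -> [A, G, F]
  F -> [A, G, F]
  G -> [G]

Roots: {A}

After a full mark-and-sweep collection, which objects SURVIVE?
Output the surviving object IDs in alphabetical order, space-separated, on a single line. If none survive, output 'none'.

Answer: A D E F G

Derivation:
Roots: A
Mark A: refs=F A D, marked=A
Mark F: refs=A G F, marked=A F
Mark D: refs=G null E, marked=A D F
Mark G: refs=G, marked=A D F G
Mark E: refs=A G F, marked=A D E F G
Unmarked (collected): B C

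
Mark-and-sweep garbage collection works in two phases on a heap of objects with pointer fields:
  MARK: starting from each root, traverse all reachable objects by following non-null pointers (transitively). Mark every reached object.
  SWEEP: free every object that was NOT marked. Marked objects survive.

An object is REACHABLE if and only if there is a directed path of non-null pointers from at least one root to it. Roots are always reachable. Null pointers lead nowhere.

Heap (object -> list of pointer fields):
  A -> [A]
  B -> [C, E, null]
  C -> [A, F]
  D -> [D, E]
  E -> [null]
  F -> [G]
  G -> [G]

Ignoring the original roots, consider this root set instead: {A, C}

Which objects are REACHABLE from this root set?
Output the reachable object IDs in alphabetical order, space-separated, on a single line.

Roots: A C
Mark A: refs=A, marked=A
Mark C: refs=A F, marked=A C
Mark F: refs=G, marked=A C F
Mark G: refs=G, marked=A C F G
Unmarked (collected): B D E

Answer: A C F G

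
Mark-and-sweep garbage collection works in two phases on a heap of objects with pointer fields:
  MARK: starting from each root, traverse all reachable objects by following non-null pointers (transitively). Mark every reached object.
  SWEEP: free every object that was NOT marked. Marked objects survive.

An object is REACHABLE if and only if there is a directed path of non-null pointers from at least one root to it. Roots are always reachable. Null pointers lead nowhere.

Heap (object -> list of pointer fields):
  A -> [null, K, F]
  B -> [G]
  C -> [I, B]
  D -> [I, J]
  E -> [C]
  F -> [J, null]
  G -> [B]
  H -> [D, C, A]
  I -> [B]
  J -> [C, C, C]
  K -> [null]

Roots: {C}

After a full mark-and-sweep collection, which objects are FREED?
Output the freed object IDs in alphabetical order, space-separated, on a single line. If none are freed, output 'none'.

Answer: A D E F H J K

Derivation:
Roots: C
Mark C: refs=I B, marked=C
Mark I: refs=B, marked=C I
Mark B: refs=G, marked=B C I
Mark G: refs=B, marked=B C G I
Unmarked (collected): A D E F H J K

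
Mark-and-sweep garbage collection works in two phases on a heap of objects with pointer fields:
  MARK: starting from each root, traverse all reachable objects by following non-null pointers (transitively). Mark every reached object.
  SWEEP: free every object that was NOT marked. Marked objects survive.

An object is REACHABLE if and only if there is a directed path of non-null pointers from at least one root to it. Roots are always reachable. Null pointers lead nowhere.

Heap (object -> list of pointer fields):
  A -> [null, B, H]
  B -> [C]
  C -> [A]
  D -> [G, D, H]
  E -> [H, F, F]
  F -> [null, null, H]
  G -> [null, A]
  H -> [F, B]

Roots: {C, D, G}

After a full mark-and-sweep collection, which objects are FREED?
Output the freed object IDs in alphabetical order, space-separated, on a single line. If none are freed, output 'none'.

Roots: C D G
Mark C: refs=A, marked=C
Mark D: refs=G D H, marked=C D
Mark G: refs=null A, marked=C D G
Mark A: refs=null B H, marked=A C D G
Mark H: refs=F B, marked=A C D G H
Mark B: refs=C, marked=A B C D G H
Mark F: refs=null null H, marked=A B C D F G H
Unmarked (collected): E

Answer: E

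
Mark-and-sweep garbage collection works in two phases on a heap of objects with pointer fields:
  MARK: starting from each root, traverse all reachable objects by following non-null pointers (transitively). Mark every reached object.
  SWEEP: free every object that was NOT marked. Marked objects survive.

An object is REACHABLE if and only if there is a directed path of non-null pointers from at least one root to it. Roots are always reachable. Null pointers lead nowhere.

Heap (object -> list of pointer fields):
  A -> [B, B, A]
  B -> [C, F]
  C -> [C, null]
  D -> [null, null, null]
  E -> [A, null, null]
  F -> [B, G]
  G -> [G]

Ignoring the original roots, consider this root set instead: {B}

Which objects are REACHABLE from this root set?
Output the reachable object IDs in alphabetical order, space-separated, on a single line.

Roots: B
Mark B: refs=C F, marked=B
Mark C: refs=C null, marked=B C
Mark F: refs=B G, marked=B C F
Mark G: refs=G, marked=B C F G
Unmarked (collected): A D E

Answer: B C F G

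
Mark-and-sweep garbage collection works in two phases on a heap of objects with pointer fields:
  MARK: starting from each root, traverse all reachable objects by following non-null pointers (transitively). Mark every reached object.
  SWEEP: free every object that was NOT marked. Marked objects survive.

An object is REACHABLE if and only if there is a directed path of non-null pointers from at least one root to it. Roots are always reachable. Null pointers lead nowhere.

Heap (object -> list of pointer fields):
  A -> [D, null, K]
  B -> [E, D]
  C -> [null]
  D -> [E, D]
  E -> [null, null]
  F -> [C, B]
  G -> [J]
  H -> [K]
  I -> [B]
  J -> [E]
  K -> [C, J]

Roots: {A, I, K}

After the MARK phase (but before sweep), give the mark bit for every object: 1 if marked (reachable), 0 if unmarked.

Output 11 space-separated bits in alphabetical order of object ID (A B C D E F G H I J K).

Roots: A I K
Mark A: refs=D null K, marked=A
Mark I: refs=B, marked=A I
Mark K: refs=C J, marked=A I K
Mark D: refs=E D, marked=A D I K
Mark B: refs=E D, marked=A B D I K
Mark C: refs=null, marked=A B C D I K
Mark J: refs=E, marked=A B C D I J K
Mark E: refs=null null, marked=A B C D E I J K
Unmarked (collected): F G H

Answer: 1 1 1 1 1 0 0 0 1 1 1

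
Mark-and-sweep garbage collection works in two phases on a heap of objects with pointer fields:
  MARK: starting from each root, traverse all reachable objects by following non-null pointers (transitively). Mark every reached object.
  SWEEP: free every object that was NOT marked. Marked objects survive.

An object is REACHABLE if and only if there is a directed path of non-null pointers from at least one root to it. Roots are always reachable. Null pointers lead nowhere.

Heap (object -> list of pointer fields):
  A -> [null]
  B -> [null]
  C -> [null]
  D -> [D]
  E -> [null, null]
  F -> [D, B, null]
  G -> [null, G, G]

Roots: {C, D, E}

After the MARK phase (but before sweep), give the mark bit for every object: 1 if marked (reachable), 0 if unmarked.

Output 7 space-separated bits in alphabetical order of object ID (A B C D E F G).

Answer: 0 0 1 1 1 0 0

Derivation:
Roots: C D E
Mark C: refs=null, marked=C
Mark D: refs=D, marked=C D
Mark E: refs=null null, marked=C D E
Unmarked (collected): A B F G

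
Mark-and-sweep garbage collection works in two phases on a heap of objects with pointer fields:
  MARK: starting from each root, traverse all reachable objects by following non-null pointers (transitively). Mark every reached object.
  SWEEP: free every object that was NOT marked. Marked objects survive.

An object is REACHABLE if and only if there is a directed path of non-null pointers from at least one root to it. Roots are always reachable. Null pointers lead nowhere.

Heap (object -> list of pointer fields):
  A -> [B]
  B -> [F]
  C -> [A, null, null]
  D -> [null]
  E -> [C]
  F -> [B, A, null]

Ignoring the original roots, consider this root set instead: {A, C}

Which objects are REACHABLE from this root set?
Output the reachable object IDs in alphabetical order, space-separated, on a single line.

Answer: A B C F

Derivation:
Roots: A C
Mark A: refs=B, marked=A
Mark C: refs=A null null, marked=A C
Mark B: refs=F, marked=A B C
Mark F: refs=B A null, marked=A B C F
Unmarked (collected): D E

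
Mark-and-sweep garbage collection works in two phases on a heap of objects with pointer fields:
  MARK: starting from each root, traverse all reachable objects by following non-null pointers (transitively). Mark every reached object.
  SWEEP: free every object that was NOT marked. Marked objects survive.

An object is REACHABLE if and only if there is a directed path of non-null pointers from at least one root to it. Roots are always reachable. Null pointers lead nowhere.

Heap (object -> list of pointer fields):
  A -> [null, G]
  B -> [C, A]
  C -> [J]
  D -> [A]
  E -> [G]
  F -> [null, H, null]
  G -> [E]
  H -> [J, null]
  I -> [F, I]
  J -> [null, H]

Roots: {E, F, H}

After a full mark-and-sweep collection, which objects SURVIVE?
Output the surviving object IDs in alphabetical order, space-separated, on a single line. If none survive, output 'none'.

Answer: E F G H J

Derivation:
Roots: E F H
Mark E: refs=G, marked=E
Mark F: refs=null H null, marked=E F
Mark H: refs=J null, marked=E F H
Mark G: refs=E, marked=E F G H
Mark J: refs=null H, marked=E F G H J
Unmarked (collected): A B C D I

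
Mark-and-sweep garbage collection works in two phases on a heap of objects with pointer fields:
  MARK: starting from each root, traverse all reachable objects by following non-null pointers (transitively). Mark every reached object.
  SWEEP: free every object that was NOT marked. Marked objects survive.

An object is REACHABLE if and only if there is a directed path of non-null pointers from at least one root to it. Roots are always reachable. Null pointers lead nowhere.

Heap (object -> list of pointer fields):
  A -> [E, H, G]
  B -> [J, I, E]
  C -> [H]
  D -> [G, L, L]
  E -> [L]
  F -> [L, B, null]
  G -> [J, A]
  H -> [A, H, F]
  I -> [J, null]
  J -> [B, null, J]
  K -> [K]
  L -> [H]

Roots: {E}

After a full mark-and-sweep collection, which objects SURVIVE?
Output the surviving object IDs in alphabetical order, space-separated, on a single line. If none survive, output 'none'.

Answer: A B E F G H I J L

Derivation:
Roots: E
Mark E: refs=L, marked=E
Mark L: refs=H, marked=E L
Mark H: refs=A H F, marked=E H L
Mark A: refs=E H G, marked=A E H L
Mark F: refs=L B null, marked=A E F H L
Mark G: refs=J A, marked=A E F G H L
Mark B: refs=J I E, marked=A B E F G H L
Mark J: refs=B null J, marked=A B E F G H J L
Mark I: refs=J null, marked=A B E F G H I J L
Unmarked (collected): C D K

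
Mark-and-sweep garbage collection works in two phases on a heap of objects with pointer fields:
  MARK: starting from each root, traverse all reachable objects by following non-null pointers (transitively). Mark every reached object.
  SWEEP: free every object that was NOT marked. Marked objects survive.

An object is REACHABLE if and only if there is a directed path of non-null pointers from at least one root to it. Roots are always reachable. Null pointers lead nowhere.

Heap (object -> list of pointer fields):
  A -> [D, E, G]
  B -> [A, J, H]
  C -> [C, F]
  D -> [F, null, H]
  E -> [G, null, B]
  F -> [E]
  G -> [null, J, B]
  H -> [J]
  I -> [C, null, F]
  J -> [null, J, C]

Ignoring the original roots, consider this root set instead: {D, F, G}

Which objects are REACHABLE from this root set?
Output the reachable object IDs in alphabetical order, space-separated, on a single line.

Roots: D F G
Mark D: refs=F null H, marked=D
Mark F: refs=E, marked=D F
Mark G: refs=null J B, marked=D F G
Mark H: refs=J, marked=D F G H
Mark E: refs=G null B, marked=D E F G H
Mark J: refs=null J C, marked=D E F G H J
Mark B: refs=A J H, marked=B D E F G H J
Mark C: refs=C F, marked=B C D E F G H J
Mark A: refs=D E G, marked=A B C D E F G H J
Unmarked (collected): I

Answer: A B C D E F G H J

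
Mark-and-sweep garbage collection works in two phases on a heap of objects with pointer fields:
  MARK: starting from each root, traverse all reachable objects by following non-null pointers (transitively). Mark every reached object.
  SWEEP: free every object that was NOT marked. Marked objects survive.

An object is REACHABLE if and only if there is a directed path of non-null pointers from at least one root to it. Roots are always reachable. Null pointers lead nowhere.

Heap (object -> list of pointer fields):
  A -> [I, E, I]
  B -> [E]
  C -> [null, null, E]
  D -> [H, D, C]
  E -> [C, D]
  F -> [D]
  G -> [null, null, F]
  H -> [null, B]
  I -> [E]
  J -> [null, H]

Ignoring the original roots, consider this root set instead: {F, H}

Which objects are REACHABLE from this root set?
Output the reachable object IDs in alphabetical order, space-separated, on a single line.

Roots: F H
Mark F: refs=D, marked=F
Mark H: refs=null B, marked=F H
Mark D: refs=H D C, marked=D F H
Mark B: refs=E, marked=B D F H
Mark C: refs=null null E, marked=B C D F H
Mark E: refs=C D, marked=B C D E F H
Unmarked (collected): A G I J

Answer: B C D E F H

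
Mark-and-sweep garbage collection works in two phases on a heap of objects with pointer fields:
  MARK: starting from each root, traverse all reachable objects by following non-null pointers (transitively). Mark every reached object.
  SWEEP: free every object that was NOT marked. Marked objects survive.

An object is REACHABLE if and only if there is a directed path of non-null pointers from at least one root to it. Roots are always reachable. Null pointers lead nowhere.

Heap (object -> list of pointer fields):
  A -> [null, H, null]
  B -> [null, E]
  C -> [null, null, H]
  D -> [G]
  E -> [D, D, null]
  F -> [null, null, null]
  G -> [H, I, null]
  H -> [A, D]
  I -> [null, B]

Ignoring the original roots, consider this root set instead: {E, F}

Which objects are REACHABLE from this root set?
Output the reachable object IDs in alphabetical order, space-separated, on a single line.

Roots: E F
Mark E: refs=D D null, marked=E
Mark F: refs=null null null, marked=E F
Mark D: refs=G, marked=D E F
Mark G: refs=H I null, marked=D E F G
Mark H: refs=A D, marked=D E F G H
Mark I: refs=null B, marked=D E F G H I
Mark A: refs=null H null, marked=A D E F G H I
Mark B: refs=null E, marked=A B D E F G H I
Unmarked (collected): C

Answer: A B D E F G H I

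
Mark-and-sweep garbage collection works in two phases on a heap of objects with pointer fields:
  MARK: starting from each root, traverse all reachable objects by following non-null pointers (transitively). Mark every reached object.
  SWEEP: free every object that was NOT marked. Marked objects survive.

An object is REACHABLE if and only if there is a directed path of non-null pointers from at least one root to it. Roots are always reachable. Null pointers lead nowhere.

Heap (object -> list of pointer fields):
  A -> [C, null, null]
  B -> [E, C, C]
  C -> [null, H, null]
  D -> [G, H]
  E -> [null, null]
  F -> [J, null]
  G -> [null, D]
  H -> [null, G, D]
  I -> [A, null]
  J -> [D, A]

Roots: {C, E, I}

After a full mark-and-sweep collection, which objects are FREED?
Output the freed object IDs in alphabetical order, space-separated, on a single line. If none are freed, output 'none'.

Answer: B F J

Derivation:
Roots: C E I
Mark C: refs=null H null, marked=C
Mark E: refs=null null, marked=C E
Mark I: refs=A null, marked=C E I
Mark H: refs=null G D, marked=C E H I
Mark A: refs=C null null, marked=A C E H I
Mark G: refs=null D, marked=A C E G H I
Mark D: refs=G H, marked=A C D E G H I
Unmarked (collected): B F J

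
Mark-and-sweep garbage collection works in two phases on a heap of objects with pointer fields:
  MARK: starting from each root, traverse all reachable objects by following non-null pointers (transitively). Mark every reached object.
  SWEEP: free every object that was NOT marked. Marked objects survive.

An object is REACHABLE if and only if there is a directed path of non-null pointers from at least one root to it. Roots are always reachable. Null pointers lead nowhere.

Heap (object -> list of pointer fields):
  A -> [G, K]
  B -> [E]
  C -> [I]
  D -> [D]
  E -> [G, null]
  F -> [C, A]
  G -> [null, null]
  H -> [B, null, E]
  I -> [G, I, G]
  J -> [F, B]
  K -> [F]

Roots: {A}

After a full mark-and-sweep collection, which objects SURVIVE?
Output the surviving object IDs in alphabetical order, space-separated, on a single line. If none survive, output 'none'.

Answer: A C F G I K

Derivation:
Roots: A
Mark A: refs=G K, marked=A
Mark G: refs=null null, marked=A G
Mark K: refs=F, marked=A G K
Mark F: refs=C A, marked=A F G K
Mark C: refs=I, marked=A C F G K
Mark I: refs=G I G, marked=A C F G I K
Unmarked (collected): B D E H J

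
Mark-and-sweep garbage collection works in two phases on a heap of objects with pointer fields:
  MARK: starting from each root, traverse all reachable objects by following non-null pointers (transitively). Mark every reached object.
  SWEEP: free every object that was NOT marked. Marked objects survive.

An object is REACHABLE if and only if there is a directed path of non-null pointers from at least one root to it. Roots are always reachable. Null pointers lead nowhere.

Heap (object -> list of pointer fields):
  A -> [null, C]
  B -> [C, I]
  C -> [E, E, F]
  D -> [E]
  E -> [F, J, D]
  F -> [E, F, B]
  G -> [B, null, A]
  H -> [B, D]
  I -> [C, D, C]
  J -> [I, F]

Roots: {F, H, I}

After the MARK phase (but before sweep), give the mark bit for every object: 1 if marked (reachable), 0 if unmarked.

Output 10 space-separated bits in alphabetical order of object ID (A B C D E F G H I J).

Roots: F H I
Mark F: refs=E F B, marked=F
Mark H: refs=B D, marked=F H
Mark I: refs=C D C, marked=F H I
Mark E: refs=F J D, marked=E F H I
Mark B: refs=C I, marked=B E F H I
Mark D: refs=E, marked=B D E F H I
Mark C: refs=E E F, marked=B C D E F H I
Mark J: refs=I F, marked=B C D E F H I J
Unmarked (collected): A G

Answer: 0 1 1 1 1 1 0 1 1 1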